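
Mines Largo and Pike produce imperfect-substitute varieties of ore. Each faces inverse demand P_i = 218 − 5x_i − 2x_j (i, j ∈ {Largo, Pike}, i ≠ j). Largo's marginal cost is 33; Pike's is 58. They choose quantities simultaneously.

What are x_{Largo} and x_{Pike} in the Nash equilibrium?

15.9375, 12.8125

Mine Largo's profit: π = x_{Largo}(218 − 5x_{Largo} − 2x_{Pike}) − 33x_{Largo}.
∂π/∂x_{Largo} = 185 − 10x_{Largo} − 2x_{Pike} = 0 ⇒ x_{Largo} = 18.5 − 0.2x_{Pike}.
Similarly x_{Pike} = 16 − 0.2x_{Largo}.
Solving the two reaction functions simultaneously: (1 − (−0.2)(−0.2))x_{Largo} = 18.5 − 0.2·16, so 0.96x_{Largo} = 15.3 and x_{Largo} = 15.9375.
Then x_{Pike} = 16 − 0.2·15.9375 = 12.8125.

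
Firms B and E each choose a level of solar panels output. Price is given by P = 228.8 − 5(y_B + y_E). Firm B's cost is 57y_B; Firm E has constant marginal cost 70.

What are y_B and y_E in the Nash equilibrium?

Firm B's profit: π = y_B(228.8 − 5(y_B + y_E)) − 57y_B.
∂π/∂y_B = 171.8 − 10y_B − 5y_E = 0, so y_B = 17.18 − 0.5y_E.
By the same steps for E: y_E = 15.88 − 0.5y_B.
Solving the two reaction functions simultaneously: (1 − (−0.5)(−0.5))y_B = 17.18 − 0.5·15.88, so 0.75y_B = 9.24 and y_B = 12.32.
Then y_E = 15.88 − 0.5·12.32 = 9.72.

12.32, 9.72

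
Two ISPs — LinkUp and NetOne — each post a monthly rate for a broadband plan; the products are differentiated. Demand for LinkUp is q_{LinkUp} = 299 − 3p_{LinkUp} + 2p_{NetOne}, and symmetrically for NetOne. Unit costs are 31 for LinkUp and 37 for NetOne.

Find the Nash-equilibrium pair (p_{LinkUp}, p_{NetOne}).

LinkUp's profit: π = (p_{LinkUp} − 31)(299 − 3p_{LinkUp} + 2p_{NetOne}).
∂π/∂p_{LinkUp} = 392 − 6p_{LinkUp} + 2p_{NetOne} = 0 ⇒ p_{LinkUp} = 196/3 + (1/3)p_{NetOne}.
Similarly p_{NetOne} = 205/3 + (1/3)p_{LinkUp}.
Solving the two reaction functions simultaneously: (1 − (1/3)(1/3))p_{LinkUp} = 196/3 + (1/3)·(205/3), so (8/9)p_{LinkUp} = 793/9 and p_{LinkUp} = 99.125.
Then p_{NetOne} = 205/3 + (1/3)·99.125 = 101.375.

99.125, 101.375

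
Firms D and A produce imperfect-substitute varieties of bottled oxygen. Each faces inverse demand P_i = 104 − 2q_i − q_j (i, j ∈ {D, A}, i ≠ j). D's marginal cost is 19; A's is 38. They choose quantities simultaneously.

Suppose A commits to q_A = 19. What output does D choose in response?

16.5

Firm D's profit: π = q_D(104 − 2q_D − q_A) − 19q_D.
∂π/∂q_D = 85 − 4q_D − q_A = 0 ⇒ q_D = 21.25 − 0.25q_A.
At q_A = 19: q_D = 21.25 − 0.25·19 = 16.5.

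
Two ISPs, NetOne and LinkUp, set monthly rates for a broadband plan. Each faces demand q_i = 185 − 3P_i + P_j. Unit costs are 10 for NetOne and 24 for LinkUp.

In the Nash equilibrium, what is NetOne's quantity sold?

NetOne's profit: π = (P_{NetOne} − 10)(185 − 3P_{NetOne} + P_{LinkUp}).
∂π/∂P_{NetOne} = 215 − 6P_{NetOne} + P_{LinkUp} = 0 ⇒ P_{NetOne} = 215/6 + (1/6)P_{LinkUp}.
Similarly P_{LinkUp} = 257/6 + (1/6)P_{NetOne}.
Substituting the second reaction function into the first: P_{NetOne} = 215/6 + (1/6)(257/6 + (1/6)P_{NetOne}), which gives (35/36)P_{NetOne} = 1547/36 ⇒ P_{NetOne} = 44.2.
Then P_{LinkUp} = 257/6 + (1/6)·44.2 = 50.2.
q_{NetOne} = 185 − 3·44.2 + 50.2 = 102.6.

102.6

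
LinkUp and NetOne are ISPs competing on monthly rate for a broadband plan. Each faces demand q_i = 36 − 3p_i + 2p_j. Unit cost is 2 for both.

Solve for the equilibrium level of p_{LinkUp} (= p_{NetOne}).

10.5

LinkUp's profit: π = (p_{LinkUp} − 2)(36 − 3p_{LinkUp} + 2p_{NetOne}).
∂π/∂p_{LinkUp} = 42 − 6p_{LinkUp} + 2p_{NetOne} = 0 ⇒ p_{LinkUp} = 7 + (1/3)p_{NetOne}.
By symmetry p_{NetOne} = p_{LinkUp}; substituting into the reaction function, (2/3)p_{LinkUp} = 7 and p_{LinkUp} = 10.5.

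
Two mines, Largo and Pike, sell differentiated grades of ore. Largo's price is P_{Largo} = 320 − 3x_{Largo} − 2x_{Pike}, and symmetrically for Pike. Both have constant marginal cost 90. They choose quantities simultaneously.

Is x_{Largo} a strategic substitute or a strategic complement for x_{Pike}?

Mine Largo's profit: π = x_{Largo}(320 − 3x_{Largo} − 2x_{Pike}) − 90x_{Largo}.
∂π/∂x_{Largo} = 230 − 6x_{Largo} − 2x_{Pike} = 0 ⇒ x_{Largo} = 115/3 − (1/3)x_{Pike}.
The best-response slope dx_{Largo}/dx_{Pike} = −1/3 < 0: the reaction function is downward-sloping, so the choices are strategic substitutes.

strategic substitutes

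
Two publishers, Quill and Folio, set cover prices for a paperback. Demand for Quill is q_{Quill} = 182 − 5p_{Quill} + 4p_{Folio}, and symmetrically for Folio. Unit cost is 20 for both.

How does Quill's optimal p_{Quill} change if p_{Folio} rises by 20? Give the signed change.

Quill's profit: π = (p_{Quill} − 20)(182 − 5p_{Quill} + 4p_{Folio}).
∂π/∂p_{Quill} = 282 − 10p_{Quill} + 4p_{Folio} = 0 ⇒ p_{Quill} = 28.2 + 0.4p_{Folio}.
The reaction-function slope is 0.4, so a 20-unit rise in p_{Folio} moves p_{Quill} by 0.4 × 20 = 8. Quill's best response rises — the actions are strategic complements.

8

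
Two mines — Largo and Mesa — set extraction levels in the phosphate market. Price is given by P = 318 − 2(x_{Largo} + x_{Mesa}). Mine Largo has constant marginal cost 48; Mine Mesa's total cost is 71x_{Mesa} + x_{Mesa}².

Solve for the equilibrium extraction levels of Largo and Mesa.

56.3, 22.4

Mine Largo's profit: π = x_{Largo}(318 − 2(x_{Largo} + x_{Mesa})) − 48x_{Largo}.
∂π/∂x_{Largo} = 270 − 4x_{Largo} − 2x_{Mesa} = 0, so x_{Largo} = 67.5 − 0.5x_{Mesa}.
For Mesa: ∂π/∂x_{Mesa} = 247 − 6x_{Mesa} − 2x_{Largo} = 0 ⇒ x_{Mesa} = 247/6 − (1/3)x_{Largo}.
Plugging x_{Mesa} into Largo's best response: x_{Largo} = 67.5 − 0.5(247/6 − (1/3)x_{Largo}) ⇒ (5/6)x_{Largo} = 563/12, so x_{Largo} = 56.3.
Then x_{Mesa} = 247/6 − (1/3)·56.3 = 22.4.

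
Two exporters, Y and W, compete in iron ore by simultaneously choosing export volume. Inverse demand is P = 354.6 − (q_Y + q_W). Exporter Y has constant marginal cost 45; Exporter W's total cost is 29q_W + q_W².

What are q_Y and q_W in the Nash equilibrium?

Exporter Y's profit: π = q_Y(354.6 − (q_Y + q_W)) − 45q_Y.
∂π/∂q_Y = 309.6 − 2q_Y − q_W = 0, so q_Y = 154.8 − 0.5q_W.
For W: ∂π/∂q_W = 325.6 − 4q_W − q_Y = 0 ⇒ q_W = 81.4 − 0.25q_Y.
Solving the two reaction functions simultaneously: (1 − (−0.5)(−0.25))q_Y = 154.8 − 0.5·81.4, so 0.875q_Y = 114.1 and q_Y = 130.4.
Then q_W = 81.4 − 0.25·130.4 = 48.8.

130.4, 48.8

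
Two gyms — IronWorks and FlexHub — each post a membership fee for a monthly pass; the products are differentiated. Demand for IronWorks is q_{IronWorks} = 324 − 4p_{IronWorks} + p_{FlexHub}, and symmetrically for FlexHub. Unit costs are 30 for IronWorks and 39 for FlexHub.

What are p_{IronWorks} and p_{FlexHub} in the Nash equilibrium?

IronWorks's profit: π = (p_{IronWorks} − 30)(324 − 4p_{IronWorks} + p_{FlexHub}).
∂π/∂p_{IronWorks} = 444 − 8p_{IronWorks} + p_{FlexHub} = 0 ⇒ p_{IronWorks} = 55.5 + 0.125p_{FlexHub}.
Similarly p_{FlexHub} = 60 + 0.125p_{IronWorks}.
Plugging p_{FlexHub} into IronWorks's best response: p_{IronWorks} = 55.5 + 0.125(60 + 0.125p_{IronWorks}) ⇒ (63/64)p_{IronWorks} = 63, so p_{IronWorks} = 64.
Then p_{FlexHub} = 60 + 0.125·64 = 68.

64, 68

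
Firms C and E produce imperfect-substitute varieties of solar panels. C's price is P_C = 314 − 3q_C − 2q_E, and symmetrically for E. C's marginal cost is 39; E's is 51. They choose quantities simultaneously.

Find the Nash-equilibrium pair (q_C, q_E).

35.125, 32.125

Firm C's profit: π = q_C(314 − 3q_C − 2q_E) − 39q_C.
∂π/∂q_C = 275 − 6q_C − 2q_E = 0 ⇒ q_C = 275/6 − (1/3)q_E.
Similarly q_E = 263/6 − (1/3)q_C.
Plugging q_E into C's best response: q_C = 275/6 − (1/3)(263/6 − (1/3)q_C) ⇒ (8/9)q_C = 281/9, so q_C = 35.125.
Then q_E = 263/6 − (1/3)·35.125 = 32.125.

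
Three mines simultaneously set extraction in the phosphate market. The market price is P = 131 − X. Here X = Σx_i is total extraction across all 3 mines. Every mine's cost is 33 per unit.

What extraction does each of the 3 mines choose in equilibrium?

A representative mine's profit is π_i = x_i(131 − X) − 33x_i, with X = x_i + Σ_{j≠i} x_j.
First-order condition: 98 − 2x_i − Σ_{j≠i} x_j = 0.
With identical mines, set every x_j = x: then 98 − 2x − 2x = 0, i.e. x = 98/4 = 24.5.

24.5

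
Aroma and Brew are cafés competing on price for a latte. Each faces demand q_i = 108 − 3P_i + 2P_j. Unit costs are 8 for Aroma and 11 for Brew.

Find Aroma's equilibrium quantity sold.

Aroma's profit: π = (P_{Aroma} − 8)(108 − 3P_{Aroma} + 2P_{Brew}).
∂π/∂P_{Aroma} = 132 − 6P_{Aroma} + 2P_{Brew} = 0 ⇒ P_{Aroma} = 22 + (1/3)P_{Brew}.
Similarly P_{Brew} = 23.5 + (1/3)P_{Aroma}.
Solving the two reaction functions simultaneously: (1 − (1/3)(1/3))P_{Aroma} = 22 + (1/3)·23.5, so (8/9)P_{Aroma} = 179/6 and P_{Aroma} = 33.5625.
Then P_{Brew} = 23.5 + (1/3)·33.5625 = 34.6875.
q_{Aroma} = 108 − 3·33.5625 + 2·34.6875 = 76.6875.

76.6875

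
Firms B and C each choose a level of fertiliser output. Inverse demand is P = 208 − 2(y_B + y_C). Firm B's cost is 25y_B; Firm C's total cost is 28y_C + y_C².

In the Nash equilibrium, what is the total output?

Firm B's profit: π = y_B(208 − 2(y_B + y_C)) − 25y_B.
∂π/∂y_B = 183 − 4y_B − 2y_C = 0, so y_B = 45.75 − 0.5y_C.
For C: ∂π/∂y_C = 180 − 6y_C − 2y_B = 0 ⇒ y_C = 30 − (1/3)y_B.
Solving the two reaction functions simultaneously: (1 − (−0.5)(−1/3))y_B = 45.75 − 0.5·30, so (5/6)y_B = 30.75 and y_B = 36.9.
Then y_C = 30 − (1/3)·36.9 = 17.7.
Total output: 36.9 + 17.7 = 54.6.

54.6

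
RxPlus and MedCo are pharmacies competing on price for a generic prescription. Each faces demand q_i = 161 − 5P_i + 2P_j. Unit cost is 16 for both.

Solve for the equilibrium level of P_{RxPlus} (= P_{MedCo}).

RxPlus's profit: π = (P_{RxPlus} − 16)(161 − 5P_{RxPlus} + 2P_{MedCo}).
∂π/∂P_{RxPlus} = 241 − 10P_{RxPlus} + 2P_{MedCo} = 0 ⇒ P_{RxPlus} = 24.1 + 0.2P_{MedCo}.
Setting P_{RxPlus} = P_{MedCo} in the reaction function: P_{RxPlus} = 24.1 + 0.2P_{RxPlus}, so P_{RxPlus} = 24.1 / 0.8 = 30.125.

30.125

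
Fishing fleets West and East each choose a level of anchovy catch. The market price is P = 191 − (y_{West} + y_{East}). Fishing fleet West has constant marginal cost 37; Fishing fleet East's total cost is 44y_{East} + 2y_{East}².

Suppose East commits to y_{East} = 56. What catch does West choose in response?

Fishing fleet West's profit: π = y_{West}(191 − (y_{West} + y_{East})) − 37y_{West}.
∂π/∂y_{West} = 154 − 2y_{West} − y_{East} = 0, so y_{West} = 77 − 0.5y_{East}.
At y_{East} = 56: y_{West} = 77 − 0.5·56 = 49.

49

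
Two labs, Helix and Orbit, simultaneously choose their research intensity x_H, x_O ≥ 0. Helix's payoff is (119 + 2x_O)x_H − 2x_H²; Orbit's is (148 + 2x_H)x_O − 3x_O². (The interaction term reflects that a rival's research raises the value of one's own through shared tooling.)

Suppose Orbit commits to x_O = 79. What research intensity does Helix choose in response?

69.25

Expanding Helix's payoff: 119x_H + 2x_Ox_H − 2x_H².
∂π/∂x_H = 119 + 2x_O − 4x_H = 0, so x_H = 29.75 + 0.5x_O.
At x_O = 79: x_H = 29.75 + 0.5·79 = 69.25.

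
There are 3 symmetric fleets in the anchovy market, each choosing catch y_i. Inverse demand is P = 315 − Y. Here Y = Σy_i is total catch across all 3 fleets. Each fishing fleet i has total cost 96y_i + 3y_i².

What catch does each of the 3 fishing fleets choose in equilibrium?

21.9

A representative fishing fleet's profit is π_i = y_i(315 − Y) − 96y_i − 3y_i², with Y = y_i + Σ_{j≠i} y_j.
First-order condition: 219 − 8y_i − Σ_{j≠i} y_j = 0.
In a symmetric equilibrium every fishing fleet chooses the same y, so Σ_{j≠i} y_j = 2y. The condition becomes 219 − 10y = 0, giving y = 219/10 = 21.9.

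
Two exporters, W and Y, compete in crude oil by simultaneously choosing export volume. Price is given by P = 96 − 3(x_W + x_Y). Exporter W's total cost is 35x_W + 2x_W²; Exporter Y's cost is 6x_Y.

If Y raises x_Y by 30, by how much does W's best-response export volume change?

Exporter W's profit: π = x_W(96 − 3(x_W + x_Y)) − 35x_W − 2x_W².
∂π/∂x_W = 61 − 10x_W − 3x_Y = 0, so x_W = 6.1 − 0.3x_Y.
The reaction-function slope is −0.3, so a 30-unit rise in x_Y moves x_W by −0.3 × 30 = −9. W's best response falls — the actions are strategic substitutes.

-9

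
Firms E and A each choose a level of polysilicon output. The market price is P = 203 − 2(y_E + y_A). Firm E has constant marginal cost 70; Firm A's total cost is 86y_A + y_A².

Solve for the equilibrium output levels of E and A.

28.2, 10.1

Firm E's profit: π = y_E(203 − 2(y_E + y_A)) − 70y_E.
∂π/∂y_E = 133 − 4y_E − 2y_A = 0, so y_E = 33.25 − 0.5y_A.
For A: ∂π/∂y_A = 117 − 6y_A − 2y_E = 0 ⇒ y_A = 19.5 − (1/3)y_E.
Plugging y_A into E's best response: y_E = 33.25 − 0.5(19.5 − (1/3)y_E) ⇒ (5/6)y_E = 23.5, so y_E = 28.2.
Then y_A = 19.5 − (1/3)·28.2 = 10.1.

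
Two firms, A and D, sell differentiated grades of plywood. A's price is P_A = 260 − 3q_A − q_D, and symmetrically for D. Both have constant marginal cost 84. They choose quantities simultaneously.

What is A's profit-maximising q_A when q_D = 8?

28

Firm A's profit: π = q_A(260 − 3q_A − q_D) − 84q_A.
∂π/∂q_A = 176 − 6q_A − q_D = 0 ⇒ q_A = 88/3 − (1/6)q_D.
At q_D = 8: q_A = 88/3 − (1/6)·8 = 28.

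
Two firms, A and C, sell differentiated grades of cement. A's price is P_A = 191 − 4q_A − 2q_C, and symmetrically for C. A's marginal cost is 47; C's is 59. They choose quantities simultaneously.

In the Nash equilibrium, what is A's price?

Firm A's profit: π = q_A(191 − 4q_A − 2q_C) − 47q_A.
∂π/∂q_A = 144 − 8q_A − 2q_C = 0 ⇒ q_A = 18 − 0.25q_C.
Similarly q_C = 16.5 − 0.25q_A.
Plugging q_C into A's best response: q_A = 18 − 0.25(16.5 − 0.25q_A) ⇒ 0.9375q_A = 13.875, so q_A = 14.8.
Then q_C = 16.5 − 0.25·14.8 = 12.8.
P_A = 191 − 4·14.8 − 2·12.8 = 106.2.

106.2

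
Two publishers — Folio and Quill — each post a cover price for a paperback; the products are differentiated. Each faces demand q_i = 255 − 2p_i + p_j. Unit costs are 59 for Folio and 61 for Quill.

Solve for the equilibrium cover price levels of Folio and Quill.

124.6, 125.4

Folio's profit: π = (p_{Folio} − 59)(255 − 2p_{Folio} + p_{Quill}).
∂π/∂p_{Folio} = 373 − 4p_{Folio} + p_{Quill} = 0 ⇒ p_{Folio} = 93.25 + 0.25p_{Quill}.
Similarly p_{Quill} = 94.25 + 0.25p_{Folio}.
Solving the two reaction functions simultaneously: (1 − (0.25)(0.25))p_{Folio} = 93.25 + 0.25·94.25, so 0.9375p_{Folio} = 116.8125 and p_{Folio} = 124.6.
Then p_{Quill} = 94.25 + 0.25·124.6 = 125.4.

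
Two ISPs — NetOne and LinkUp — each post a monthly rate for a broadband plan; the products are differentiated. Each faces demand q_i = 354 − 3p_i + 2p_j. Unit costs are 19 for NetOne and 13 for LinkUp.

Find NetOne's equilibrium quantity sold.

NetOne's profit: π = (p_{NetOne} − 19)(354 − 3p_{NetOne} + 2p_{LinkUp}).
∂π/∂p_{NetOne} = 411 − 6p_{NetOne} + 2p_{LinkUp} = 0 ⇒ p_{NetOne} = 68.5 + (1/3)p_{LinkUp}.
Similarly p_{LinkUp} = 65.5 + (1/3)p_{NetOne}.
Plugging p_{LinkUp} into NetOne's best response: p_{NetOne} = 68.5 + (1/3)(65.5 + (1/3)p_{NetOne}) ⇒ (8/9)p_{NetOne} = 271/3, so p_{NetOne} = 101.625.
Then p_{LinkUp} = 65.5 + (1/3)·101.625 = 99.375.
q_{NetOne} = 354 − 3·101.625 + 2·99.375 = 247.875.

247.875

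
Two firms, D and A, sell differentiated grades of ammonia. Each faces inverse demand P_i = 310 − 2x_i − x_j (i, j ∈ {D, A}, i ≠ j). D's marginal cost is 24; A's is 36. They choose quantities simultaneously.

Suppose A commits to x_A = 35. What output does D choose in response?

62.75

Firm D's profit: π = x_D(310 − 2x_D − x_A) − 24x_D.
∂π/∂x_D = 286 − 4x_D − x_A = 0 ⇒ x_D = 71.5 − 0.25x_A.
At x_A = 35: x_D = 71.5 − 0.25·35 = 62.75.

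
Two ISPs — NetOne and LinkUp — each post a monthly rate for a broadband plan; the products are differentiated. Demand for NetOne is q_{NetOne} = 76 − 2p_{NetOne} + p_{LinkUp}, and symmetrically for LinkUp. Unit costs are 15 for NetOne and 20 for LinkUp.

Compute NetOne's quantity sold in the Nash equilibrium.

42

NetOne's profit: π = (p_{NetOne} − 15)(76 − 2p_{NetOne} + p_{LinkUp}).
∂π/∂p_{NetOne} = 106 − 4p_{NetOne} + p_{LinkUp} = 0 ⇒ p_{NetOne} = 26.5 + 0.25p_{LinkUp}.
Similarly p_{LinkUp} = 29 + 0.25p_{NetOne}.
Substituting the second reaction function into the first: p_{NetOne} = 26.5 + 0.25(29 + 0.25p_{NetOne}), which gives 0.9375p_{NetOne} = 33.75 ⇒ p_{NetOne} = 36.
Then p_{LinkUp} = 29 + 0.25·36 = 38.
q_{NetOne} = 76 − 2·36 + 38 = 42.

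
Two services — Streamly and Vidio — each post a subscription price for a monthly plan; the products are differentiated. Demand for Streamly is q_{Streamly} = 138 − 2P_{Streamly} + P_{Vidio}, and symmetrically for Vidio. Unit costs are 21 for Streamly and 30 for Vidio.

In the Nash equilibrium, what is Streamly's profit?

Streamly's profit: π = (P_{Streamly} − 21)(138 − 2P_{Streamly} + P_{Vidio}).
∂π/∂P_{Streamly} = 180 − 4P_{Streamly} + P_{Vidio} = 0 ⇒ P_{Streamly} = 45 + 0.25P_{Vidio}.
Similarly P_{Vidio} = 49.5 + 0.25P_{Streamly}.
Plugging P_{Vidio} into Streamly's best response: P_{Streamly} = 45 + 0.25(49.5 + 0.25P_{Streamly}) ⇒ 0.9375P_{Streamly} = 57.375, so P_{Streamly} = 61.2.
Then P_{Vidio} = 49.5 + 0.25·61.2 = 64.8.
q_{Streamly} = 138 − 2·61.2 + 64.8 = 80.4.
Profit = (61.2 − 21)·80.4 = 3232.08.

3232.08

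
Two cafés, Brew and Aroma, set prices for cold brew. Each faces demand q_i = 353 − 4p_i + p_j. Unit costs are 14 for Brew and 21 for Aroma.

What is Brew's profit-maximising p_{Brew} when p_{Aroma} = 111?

65

Brew's profit: π = (p_{Brew} − 14)(353 − 4p_{Brew} + p_{Aroma}).
∂π/∂p_{Brew} = 409 − 8p_{Brew} + p_{Aroma} = 0 ⇒ p_{Brew} = 51.125 + 0.125p_{Aroma}.
At p_{Aroma} = 111: p_{Brew} = 51.125 + 0.125·111 = 65.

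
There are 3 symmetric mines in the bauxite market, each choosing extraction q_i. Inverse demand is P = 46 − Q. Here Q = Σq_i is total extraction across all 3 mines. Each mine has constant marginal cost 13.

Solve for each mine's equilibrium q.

8.25

A representative mine's profit is π_i = q_i(46 − Q) − 13q_i, with Q = q_i + Σ_{j≠i} q_j.
First-order condition: 33 − 2q_i − Σ_{j≠i} q_j = 0.
In a symmetric equilibrium every mine chooses the same q, so Σ_{j≠i} q_j = 2q. The condition becomes 33 − 4q = 0, giving q = 33/4 = 8.25.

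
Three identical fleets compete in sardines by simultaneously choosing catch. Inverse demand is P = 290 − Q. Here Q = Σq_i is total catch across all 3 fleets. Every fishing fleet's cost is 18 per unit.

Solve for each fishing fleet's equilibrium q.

A representative fishing fleet's profit is π_i = q_i(290 − Q) − 18q_i, with Q = q_i + Σ_{j≠i} q_j.
First-order condition: 272 − 2q_i − Σ_{j≠i} q_j = 0.
In a symmetric equilibrium every fishing fleet chooses the same q, so Σ_{j≠i} q_j = 2q. The condition becomes 272 − 4q = 0, giving q = 272/4 = 68.

68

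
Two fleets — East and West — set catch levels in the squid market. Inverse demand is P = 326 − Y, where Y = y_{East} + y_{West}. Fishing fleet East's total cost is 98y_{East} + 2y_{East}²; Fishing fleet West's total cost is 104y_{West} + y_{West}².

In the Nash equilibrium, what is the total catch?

Fishing fleet East's profit: π = y_{East}(326 − (y_{East} + y_{West})) − 98y_{East} − 2y_{East}².
∂π/∂y_{East} = 228 − 6y_{East} − y_{West} = 0, so y_{East} = 38 − (1/6)y_{West}.
For West: ∂π/∂y_{West} = 222 − 4y_{West} − y_{East} = 0 ⇒ y_{West} = 55.5 − 0.25y_{East}.
Solving the two reaction functions simultaneously: (1 − (−1/6)(−0.25))y_{East} = 38 − (1/6)·55.5, so (23/24)y_{East} = 28.75 and y_{East} = 30.
Then y_{West} = 55.5 − 0.25·30 = 48.
Total catch: 30 + 48 = 78.

78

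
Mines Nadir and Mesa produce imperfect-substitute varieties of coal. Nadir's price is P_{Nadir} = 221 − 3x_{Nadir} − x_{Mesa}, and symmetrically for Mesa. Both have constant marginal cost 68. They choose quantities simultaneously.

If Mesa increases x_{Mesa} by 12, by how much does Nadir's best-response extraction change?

Mine Nadir's profit: π = x_{Nadir}(221 − 3x_{Nadir} − x_{Mesa}) − 68x_{Nadir}.
∂π/∂x_{Nadir} = 153 − 6x_{Nadir} − x_{Mesa} = 0 ⇒ x_{Nadir} = 25.5 − (1/6)x_{Mesa}.
The reaction-function slope is −1/6, so a 12-unit rise in x_{Mesa} moves x_{Nadir} by −1/6 × 12 = −2. Nadir's best response falls — the actions are strategic substitutes.

-2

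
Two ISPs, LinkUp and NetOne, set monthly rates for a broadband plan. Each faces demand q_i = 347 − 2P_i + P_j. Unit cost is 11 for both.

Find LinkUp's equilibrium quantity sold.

224

LinkUp's profit: π = (P_{LinkUp} − 11)(347 − 2P_{LinkUp} + P_{NetOne}).
∂π/∂P_{LinkUp} = 369 − 4P_{LinkUp} + P_{NetOne} = 0 ⇒ P_{LinkUp} = 92.25 + 0.25P_{NetOne}.
Setting P_{LinkUp} = P_{NetOne} in the reaction function: P_{LinkUp} = 92.25 + 0.25P_{LinkUp}, so P_{LinkUp} = 92.25 / 0.75 = 123.
q_{LinkUp} = 347 − 2·123 + 123 = 224.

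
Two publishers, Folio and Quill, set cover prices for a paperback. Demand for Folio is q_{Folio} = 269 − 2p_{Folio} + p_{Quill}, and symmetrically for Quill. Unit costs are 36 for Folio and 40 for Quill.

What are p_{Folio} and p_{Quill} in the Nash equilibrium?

Folio's profit: π = (p_{Folio} − 36)(269 − 2p_{Folio} + p_{Quill}).
∂π/∂p_{Folio} = 341 − 4p_{Folio} + p_{Quill} = 0 ⇒ p_{Folio} = 85.25 + 0.25p_{Quill}.
Similarly p_{Quill} = 87.25 + 0.25p_{Folio}.
Plugging p_{Quill} into Folio's best response: p_{Folio} = 85.25 + 0.25(87.25 + 0.25p_{Folio}) ⇒ 0.9375p_{Folio} = 107.0625, so p_{Folio} = 114.2.
Then p_{Quill} = 87.25 + 0.25·114.2 = 115.8.

114.2, 115.8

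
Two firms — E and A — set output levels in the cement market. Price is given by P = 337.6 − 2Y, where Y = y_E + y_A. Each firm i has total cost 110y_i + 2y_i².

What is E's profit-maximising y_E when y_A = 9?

26.2

Firm E's profit: π = y_E(337.6 − 2(y_E + y_A)) − 110y_E − 2y_E².
∂π/∂y_E = 227.6 − 8y_E − 2y_A = 0, so y_E = 28.45 − 0.25y_A.
At y_A = 9: y_E = 28.45 − 0.25·9 = 26.2.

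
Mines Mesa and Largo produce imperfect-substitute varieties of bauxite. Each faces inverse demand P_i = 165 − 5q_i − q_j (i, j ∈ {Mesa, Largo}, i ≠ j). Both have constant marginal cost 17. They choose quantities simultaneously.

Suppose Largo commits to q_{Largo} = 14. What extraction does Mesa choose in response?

Mine Mesa's profit: π = q_{Mesa}(165 − 5q_{Mesa} − q_{Largo}) − 17q_{Mesa}.
∂π/∂q_{Mesa} = 148 − 10q_{Mesa} − q_{Largo} = 0 ⇒ q_{Mesa} = 14.8 − 0.1q_{Largo}.
At q_{Largo} = 14: q_{Mesa} = 14.8 − 0.1·14 = 13.4.

13.4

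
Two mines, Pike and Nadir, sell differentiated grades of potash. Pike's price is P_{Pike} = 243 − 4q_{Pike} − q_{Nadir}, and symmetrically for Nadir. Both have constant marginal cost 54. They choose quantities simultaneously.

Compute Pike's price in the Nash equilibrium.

Mine Pike's profit: π = q_{Pike}(243 − 4q_{Pike} − q_{Nadir}) − 54q_{Pike}.
∂π/∂q_{Pike} = 189 − 8q_{Pike} − q_{Nadir} = 0 ⇒ q_{Pike} = 23.625 − 0.125q_{Nadir}.
By symmetry q_{Nadir} = q_{Pike}; substituting into the reaction function, 1.125q_{Pike} = 23.625 and q_{Pike} = 21.
P_{Pike} = 243 − 4·21 − 21 = 138.

138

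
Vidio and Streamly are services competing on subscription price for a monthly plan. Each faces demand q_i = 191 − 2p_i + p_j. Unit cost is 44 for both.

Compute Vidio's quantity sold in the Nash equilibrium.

Vidio's profit: π = (p_{Vidio} − 44)(191 − 2p_{Vidio} + p_{Streamly}).
∂π/∂p_{Vidio} = 279 − 4p_{Vidio} + p_{Streamly} = 0 ⇒ p_{Vidio} = 69.75 + 0.25p_{Streamly}.
By symmetry p_{Streamly} = p_{Vidio}; substituting into the reaction function, 0.75p_{Vidio} = 69.75 and p_{Vidio} = 93.
q_{Vidio} = 191 − 2·93 + 93 = 98.

98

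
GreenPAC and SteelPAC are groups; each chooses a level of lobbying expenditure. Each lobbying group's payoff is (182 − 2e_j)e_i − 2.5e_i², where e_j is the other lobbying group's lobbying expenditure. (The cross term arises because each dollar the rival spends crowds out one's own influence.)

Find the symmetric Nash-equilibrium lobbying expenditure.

26

GreenPAC's payoff is (182 − 2e_S)e_G − 2.5e_G².
∂π/∂e_G = 182 − 2e_S − 5e_G = 0, so e_G = 36.4 − 0.4e_S.
By symmetry e_S = e_G; substituting into the reaction function, 1.4e_G = 36.4 and e_G = 26.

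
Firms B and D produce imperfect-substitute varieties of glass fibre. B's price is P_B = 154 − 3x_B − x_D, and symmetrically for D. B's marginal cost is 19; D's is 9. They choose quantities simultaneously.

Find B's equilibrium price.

76

Firm B's profit: π = x_B(154 − 3x_B − x_D) − 19x_B.
∂π/∂x_B = 135 − 6x_B − x_D = 0 ⇒ x_B = 22.5 − (1/6)x_D.
Similarly x_D = 145/6 − (1/6)x_B.
Solving the two reaction functions simultaneously: (1 − (−1/6)(−1/6))x_B = 22.5 − (1/6)·(145/6), so (35/36)x_B = 665/36 and x_B = 19.
Then x_D = 145/6 − (1/6)·19 = 21.
P_B = 154 − 3·19 − 21 = 76.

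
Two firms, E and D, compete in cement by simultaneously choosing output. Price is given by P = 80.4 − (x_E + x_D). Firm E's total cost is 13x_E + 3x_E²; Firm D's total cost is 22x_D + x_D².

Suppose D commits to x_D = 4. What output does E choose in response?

7.925

Firm E's profit: π = x_E(80.4 − (x_E + x_D)) − 13x_E − 3x_E².
∂π/∂x_E = 67.4 − 8x_E − x_D = 0, so x_E = 8.425 − 0.125x_D.
At x_D = 4: x_E = 8.425 − 0.125·4 = 7.925.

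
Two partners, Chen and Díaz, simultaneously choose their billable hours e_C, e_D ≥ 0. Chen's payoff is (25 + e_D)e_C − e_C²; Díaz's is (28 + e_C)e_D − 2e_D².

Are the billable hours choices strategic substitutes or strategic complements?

strategic complements

Expanding Chen's payoff: 25e_C + e_De_C − e_C².
∂π/∂e_C = 25 + e_D − 2e_C = 0, so e_C = 12.5 + 0.5e_D.
The best-response slope de_C/de_D = 0.5 > 0: the reaction function is upward-sloping, so the choices are strategic complements.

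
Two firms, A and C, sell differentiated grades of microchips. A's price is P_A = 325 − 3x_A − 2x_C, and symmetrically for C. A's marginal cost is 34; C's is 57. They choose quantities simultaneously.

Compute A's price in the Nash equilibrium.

Firm A's profit: π = x_A(325 − 3x_A − 2x_C) − 34x_A.
∂π/∂x_A = 291 − 6x_A − 2x_C = 0 ⇒ x_A = 48.5 − (1/3)x_C.
Similarly x_C = 134/3 − (1/3)x_A.
Solving the two reaction functions simultaneously: (1 − (−1/3)(−1/3))x_A = 48.5 − (1/3)·(134/3), so (8/9)x_A = 605/18 and x_A = 37.8125.
Then x_C = 134/3 − (1/3)·37.8125 = 32.0625.
P_A = 325 − 3·37.8125 − 2·32.0625 = 147.4375.

147.4375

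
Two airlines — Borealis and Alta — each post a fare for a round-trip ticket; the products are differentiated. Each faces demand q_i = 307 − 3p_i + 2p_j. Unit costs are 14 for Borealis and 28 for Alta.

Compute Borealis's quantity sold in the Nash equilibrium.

227.625

Borealis's profit: π = (p_{Borealis} − 14)(307 − 3p_{Borealis} + 2p_{Alta}).
∂π/∂p_{Borealis} = 349 − 6p_{Borealis} + 2p_{Alta} = 0 ⇒ p_{Borealis} = 349/6 + (1/3)p_{Alta}.
Similarly p_{Alta} = 391/6 + (1/3)p_{Borealis}.
Solving the two reaction functions simultaneously: (1 − (1/3)(1/3))p_{Borealis} = 349/6 + (1/3)·(391/6), so (8/9)p_{Borealis} = 719/9 and p_{Borealis} = 89.875.
Then p_{Alta} = 391/6 + (1/3)·89.875 = 95.125.
q_{Borealis} = 307 − 3·89.875 + 2·95.125 = 227.625.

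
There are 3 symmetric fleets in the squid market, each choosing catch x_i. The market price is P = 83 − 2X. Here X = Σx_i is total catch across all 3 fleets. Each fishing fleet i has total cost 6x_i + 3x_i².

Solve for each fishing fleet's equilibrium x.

5.5

A representative fishing fleet's profit is π_i = x_i(83 − 2X) − 6x_i − 3x_i², with X = x_i + Σ_{j≠i} x_j.
First-order condition: 77 − 10x_i − 2Σ_{j≠i} x_j = 0.
In a symmetric equilibrium every fishing fleet chooses the same x, so Σ_{j≠i} x_j = 2x. The condition becomes 77 − 14x = 0, giving x = 77/14 = 5.5.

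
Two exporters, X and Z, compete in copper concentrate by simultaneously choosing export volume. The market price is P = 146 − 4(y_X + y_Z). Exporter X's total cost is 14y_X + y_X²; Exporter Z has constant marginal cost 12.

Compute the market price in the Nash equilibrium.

Exporter X's profit: π = y_X(146 − 4(y_X + y_Z)) − 14y_X − y_X².
∂π/∂y_X = 132 − 10y_X − 4y_Z = 0, so y_X = 13.2 − 0.4y_Z.
For Z: ∂π/∂y_Z = 134 − 8y_Z − 4y_X = 0 ⇒ y_Z = 16.75 − 0.5y_X.
Solving the two reaction functions simultaneously: (1 − (−0.4)(−0.5))y_X = 13.2 − 0.4·16.75, so 0.8y_X = 6.5 and y_X = 8.125.
Then y_Z = 16.75 − 0.5·8.125 = 12.6875.
Equilibrium price: P = 146 − 4·20.8125 = 62.75.

62.75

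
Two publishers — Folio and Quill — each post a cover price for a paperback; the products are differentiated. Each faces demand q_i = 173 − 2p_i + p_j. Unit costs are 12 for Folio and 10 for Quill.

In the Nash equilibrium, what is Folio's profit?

Folio's profit: π = (p_{Folio} − 12)(173 − 2p_{Folio} + p_{Quill}).
∂π/∂p_{Folio} = 197 − 4p_{Folio} + p_{Quill} = 0 ⇒ p_{Folio} = 49.25 + 0.25p_{Quill}.
Similarly p_{Quill} = 48.25 + 0.25p_{Folio}.
Substituting the second reaction function into the first: p_{Folio} = 49.25 + 0.25(48.25 + 0.25p_{Folio}), which gives 0.9375p_{Folio} = 61.3125 ⇒ p_{Folio} = 65.4.
Then p_{Quill} = 48.25 + 0.25·65.4 = 64.6.
q_{Folio} = 173 − 2·65.4 + 64.6 = 106.8.
Profit = (65.4 − 12)·106.8 = 5703.12.

5703.12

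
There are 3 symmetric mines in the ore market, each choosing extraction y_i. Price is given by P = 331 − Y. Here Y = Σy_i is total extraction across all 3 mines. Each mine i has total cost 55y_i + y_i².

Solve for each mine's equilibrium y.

A representative mine's profit is π_i = y_i(331 − Y) − 55y_i − y_i², with Y = y_i + Σ_{j≠i} y_j.
First-order condition: 276 − 4y_i − Σ_{j≠i} y_j = 0.
Imposing symmetry (y_j = y for all j) turns Σ_{j≠i} y_j into 2y, so 276 = 6y and y = 46.

46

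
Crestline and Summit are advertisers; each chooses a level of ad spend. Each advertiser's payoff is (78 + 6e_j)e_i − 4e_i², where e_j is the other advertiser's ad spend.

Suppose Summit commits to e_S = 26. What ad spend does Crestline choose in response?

29.25

Crestline's payoff is (78 + 6e_S)e_C − 4e_C².
∂π/∂e_C = 78 + 6e_S − 8e_C = 0, so e_C = 9.75 + 0.75e_S.
At e_S = 26: e_C = 9.75 + 0.75·26 = 29.25.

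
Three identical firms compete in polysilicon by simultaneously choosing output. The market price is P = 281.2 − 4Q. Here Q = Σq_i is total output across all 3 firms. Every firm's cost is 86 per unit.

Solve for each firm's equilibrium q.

A representative firm's profit is π_i = q_i(281.2 − 4Q) − 86q_i, with Q = q_i + Σ_{j≠i} q_j.
First-order condition: 195.2 − 8q_i − 4Σ_{j≠i} q_j = 0.
In a symmetric equilibrium every firm chooses the same q, so Σ_{j≠i} q_j = 2q. The condition becomes 195.2 − 16q = 0, giving q = 195.2/16 = 12.2.

12.2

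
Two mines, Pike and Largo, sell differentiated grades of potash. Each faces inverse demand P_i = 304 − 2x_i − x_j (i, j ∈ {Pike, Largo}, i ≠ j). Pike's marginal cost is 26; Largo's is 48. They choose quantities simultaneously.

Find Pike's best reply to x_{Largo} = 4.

Mine Pike's profit: π = x_{Pike}(304 − 2x_{Pike} − x_{Largo}) − 26x_{Pike}.
∂π/∂x_{Pike} = 278 − 4x_{Pike} − x_{Largo} = 0 ⇒ x_{Pike} = 69.5 − 0.25x_{Largo}.
At x_{Largo} = 4: x_{Pike} = 69.5 − 0.25·4 = 68.5.

68.5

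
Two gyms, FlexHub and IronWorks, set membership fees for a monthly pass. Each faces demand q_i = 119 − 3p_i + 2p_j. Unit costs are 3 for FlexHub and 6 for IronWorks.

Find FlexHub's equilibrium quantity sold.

FlexHub's profit: π = (p_{FlexHub} − 3)(119 − 3p_{FlexHub} + 2p_{IronWorks}).
∂π/∂p_{FlexHub} = 128 − 6p_{FlexHub} + 2p_{IronWorks} = 0 ⇒ p_{FlexHub} = 64/3 + (1/3)p_{IronWorks}.
Similarly p_{IronWorks} = 137/6 + (1/3)p_{FlexHub}.
Substituting the second reaction function into the first: p_{FlexHub} = 64/3 + (1/3)(137/6 + (1/3)p_{FlexHub}), which gives (8/9)p_{FlexHub} = 521/18 ⇒ p_{FlexHub} = 32.5625.
Then p_{IronWorks} = 137/6 + (1/3)·32.5625 = 33.6875.
q_{FlexHub} = 119 − 3·32.5625 + 2·33.6875 = 88.6875.

88.6875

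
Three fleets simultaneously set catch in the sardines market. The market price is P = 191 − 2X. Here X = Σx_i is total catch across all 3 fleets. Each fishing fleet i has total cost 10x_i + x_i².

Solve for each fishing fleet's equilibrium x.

18.1

A representative fishing fleet's profit is π_i = x_i(191 − 2X) − 10x_i − x_i², with X = x_i + Σ_{j≠i} x_j.
First-order condition: 181 − 6x_i − 2Σ_{j≠i} x_j = 0.
With identical fishing fleets, set every x_j = x: then 181 − 6x − 4x = 0, i.e. x = 181/10 = 18.1.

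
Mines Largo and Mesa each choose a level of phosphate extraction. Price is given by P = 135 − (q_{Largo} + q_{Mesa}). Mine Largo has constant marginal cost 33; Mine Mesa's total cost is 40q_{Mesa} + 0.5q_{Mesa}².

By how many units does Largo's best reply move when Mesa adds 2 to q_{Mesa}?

-1

Mine Largo's profit: π = q_{Largo}(135 − (q_{Largo} + q_{Mesa})) − 33q_{Largo}.
∂π/∂q_{Largo} = 102 − 2q_{Largo} − q_{Mesa} = 0, so q_{Largo} = 51 − 0.5q_{Mesa}.
The reaction-function slope is −0.5, so a 2-unit rise in q_{Mesa} moves q_{Largo} by −0.5 × 2 = −1. Largo's best response falls — the actions are strategic substitutes.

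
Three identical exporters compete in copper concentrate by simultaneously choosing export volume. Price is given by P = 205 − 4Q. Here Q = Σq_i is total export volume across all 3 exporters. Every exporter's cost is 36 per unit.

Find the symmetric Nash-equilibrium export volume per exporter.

A representative exporter's profit is π_i = q_i(205 − 4Q) − 36q_i, with Q = q_i + Σ_{j≠i} q_j.
First-order condition: 169 − 8q_i − 4Σ_{j≠i} q_j = 0.
In a symmetric equilibrium every exporter chooses the same q, so Σ_{j≠i} q_j = 2q. The condition becomes 169 − 16q = 0, giving q = 169/16 = 10.5625.

10.5625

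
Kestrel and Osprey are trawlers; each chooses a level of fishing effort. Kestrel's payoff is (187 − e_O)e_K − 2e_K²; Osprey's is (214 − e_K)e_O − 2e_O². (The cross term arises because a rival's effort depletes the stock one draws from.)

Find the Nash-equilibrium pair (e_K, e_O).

Expanding Kestrel's payoff: 187e_K − e_Oe_K − 2e_K².
∂π/∂e_K = 187 − e_O − 4e_K = 0, so e_K = 46.75 − 0.25e_O.
Likewise for Osprey: e_O = 53.5 − 0.25e_K.
Plugging e_O into Kestrel's best response: e_K = 46.75 − 0.25(53.5 − 0.25e_K) ⇒ 0.9375e_K = 33.375, so e_K = 35.6.
Then e_O = 53.5 − 0.25·35.6 = 44.6.

35.6, 44.6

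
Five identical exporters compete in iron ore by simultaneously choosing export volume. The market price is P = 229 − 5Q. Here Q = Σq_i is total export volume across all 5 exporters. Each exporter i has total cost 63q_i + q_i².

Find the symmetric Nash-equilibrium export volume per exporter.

A representative exporter's profit is π_i = q_i(229 − 5Q) − 63q_i − q_i², with Q = q_i + Σ_{j≠i} q_j.
First-order condition: 166 − 12q_i − 5Σ_{j≠i} q_j = 0.
In a symmetric equilibrium every exporter chooses the same q, so Σ_{j≠i} q_j = 4q. The condition becomes 166 − 32q = 0, giving q = 166/32 = 5.1875.

5.1875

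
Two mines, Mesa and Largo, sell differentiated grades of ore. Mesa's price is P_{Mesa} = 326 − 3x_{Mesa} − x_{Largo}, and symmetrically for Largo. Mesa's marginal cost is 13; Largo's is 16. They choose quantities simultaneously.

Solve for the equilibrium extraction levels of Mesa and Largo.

44.8, 44.2

Mine Mesa's profit: π = x_{Mesa}(326 − 3x_{Mesa} − x_{Largo}) − 13x_{Mesa}.
∂π/∂x_{Mesa} = 313 − 6x_{Mesa} − x_{Largo} = 0 ⇒ x_{Mesa} = 313/6 − (1/6)x_{Largo}.
Similarly x_{Largo} = 155/3 − (1/6)x_{Mesa}.
Plugging x_{Largo} into Mesa's best response: x_{Mesa} = 313/6 − (1/6)(155/3 − (1/6)x_{Mesa}) ⇒ (35/36)x_{Mesa} = 392/9, so x_{Mesa} = 44.8.
Then x_{Largo} = 155/3 − (1/6)·44.8 = 44.2.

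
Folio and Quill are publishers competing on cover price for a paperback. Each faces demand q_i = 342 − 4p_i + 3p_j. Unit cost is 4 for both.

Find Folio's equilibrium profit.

18279.04

Folio's profit: π = (p_{Folio} − 4)(342 − 4p_{Folio} + 3p_{Quill}).
∂π/∂p_{Folio} = 358 − 8p_{Folio} + 3p_{Quill} = 0 ⇒ p_{Folio} = 44.75 + 0.375p_{Quill}.
By symmetry p_{Quill} = p_{Folio}; substituting into the reaction function, 0.625p_{Folio} = 44.75 and p_{Folio} = 71.6.
q_{Folio} = 342 − 4·71.6 + 3·71.6 = 270.4.
Profit = (71.6 − 4)·270.4 = 18279.04.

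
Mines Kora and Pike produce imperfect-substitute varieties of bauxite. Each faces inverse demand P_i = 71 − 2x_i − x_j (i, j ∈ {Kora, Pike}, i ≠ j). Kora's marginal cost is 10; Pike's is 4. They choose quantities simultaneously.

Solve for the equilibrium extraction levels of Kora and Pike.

11.8, 13.8

Mine Kora's profit: π = x_{Kora}(71 − 2x_{Kora} − x_{Pike}) − 10x_{Kora}.
∂π/∂x_{Kora} = 61 − 4x_{Kora} − x_{Pike} = 0 ⇒ x_{Kora} = 15.25 − 0.25x_{Pike}.
Similarly x_{Pike} = 16.75 − 0.25x_{Kora}.
Solving the two reaction functions simultaneously: (1 − (−0.25)(−0.25))x_{Kora} = 15.25 − 0.25·16.75, so 0.9375x_{Kora} = 11.0625 and x_{Kora} = 11.8.
Then x_{Pike} = 16.75 − 0.25·11.8 = 13.8.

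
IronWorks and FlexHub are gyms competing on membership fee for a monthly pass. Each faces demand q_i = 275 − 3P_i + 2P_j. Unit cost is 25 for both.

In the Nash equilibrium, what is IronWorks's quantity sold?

IronWorks's profit: π = (P_{IronWorks} − 25)(275 − 3P_{IronWorks} + 2P_{FlexHub}).
∂π/∂P_{IronWorks} = 350 − 6P_{IronWorks} + 2P_{FlexHub} = 0 ⇒ P_{IronWorks} = 175/3 + (1/3)P_{FlexHub}.
The game is symmetric, so in equilibrium P_{FlexHub} = P_{IronWorks}: the reaction function gives (2/3)P_{IronWorks} = 175/3, hence P_{IronWorks} = 87.5.
q_{IronWorks} = 275 − 3·87.5 + 2·87.5 = 187.5.

187.5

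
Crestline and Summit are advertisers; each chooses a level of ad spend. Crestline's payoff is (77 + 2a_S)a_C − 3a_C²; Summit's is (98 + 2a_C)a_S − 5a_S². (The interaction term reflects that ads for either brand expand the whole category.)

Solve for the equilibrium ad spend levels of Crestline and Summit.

17.25, 13.25

Expanding Crestline's payoff: 77a_C + 2a_Sa_C − 3a_C².
∂π/∂a_C = 77 + 2a_S − 6a_C = 0, so a_C = 77/6 + (1/3)a_S.
Likewise for Summit: a_S = 9.8 + 0.2a_C.
Plugging a_S into Crestline's best response: a_C = 77/6 + (1/3)(9.8 + 0.2a_C) ⇒ (14/15)a_C = 16.1, so a_C = 17.25.
Then a_S = 9.8 + 0.2·17.25 = 13.25.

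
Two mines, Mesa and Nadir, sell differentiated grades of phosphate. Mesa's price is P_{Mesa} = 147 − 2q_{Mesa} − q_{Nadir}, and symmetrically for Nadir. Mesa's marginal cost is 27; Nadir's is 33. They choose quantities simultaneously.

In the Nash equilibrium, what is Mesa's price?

Mine Mesa's profit: π = q_{Mesa}(147 − 2q_{Mesa} − q_{Nadir}) − 27q_{Mesa}.
∂π/∂q_{Mesa} = 120 − 4q_{Mesa} − q_{Nadir} = 0 ⇒ q_{Mesa} = 30 − 0.25q_{Nadir}.
Similarly q_{Nadir} = 28.5 − 0.25q_{Mesa}.
Solving the two reaction functions simultaneously: (1 − (−0.25)(−0.25))q_{Mesa} = 30 − 0.25·28.5, so 0.9375q_{Mesa} = 22.875 and q_{Mesa} = 24.4.
Then q_{Nadir} = 28.5 − 0.25·24.4 = 22.4.
P_{Mesa} = 147 − 2·24.4 − 22.4 = 75.8.

75.8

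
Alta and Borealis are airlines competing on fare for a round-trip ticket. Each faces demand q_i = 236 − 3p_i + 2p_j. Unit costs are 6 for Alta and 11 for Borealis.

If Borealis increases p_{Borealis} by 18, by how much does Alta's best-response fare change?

6

Alta's profit: π = (p_{Alta} − 6)(236 − 3p_{Alta} + 2p_{Borealis}).
∂π/∂p_{Alta} = 254 − 6p_{Alta} + 2p_{Borealis} = 0 ⇒ p_{Alta} = 127/3 + (1/3)p_{Borealis}.
The reaction-function slope is 1/3, so an 18-unit rise in p_{Borealis} moves p_{Alta} by 1/3 × 18 = 6. Alta's best response rises — the actions are strategic complements.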